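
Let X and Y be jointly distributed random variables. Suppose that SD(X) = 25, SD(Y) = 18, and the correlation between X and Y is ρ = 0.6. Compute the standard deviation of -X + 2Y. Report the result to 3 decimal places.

29.000

V(X) = (25)² = 625;  V(Y) = (18)² = 324
cov(X,Y) = ρ·SD(X)·SD(Y) = 0.6·25·18 = 270
V(-X + 2Y) = (-1)²·V(X) + (2)²·V(Y) + 2·(-1)·(2)·cov(X,Y)
= 1·625 + 4·324 + -4·270 = 841
SD(-X + 2Y) = √841 ≈ 29.000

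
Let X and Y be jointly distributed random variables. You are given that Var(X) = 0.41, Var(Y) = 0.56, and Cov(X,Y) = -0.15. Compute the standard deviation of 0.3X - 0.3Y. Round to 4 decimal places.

Var(0.3X - 0.3Y) = (0.3)²·Var(X) + (-0.3)²·Var(Y) + 2·(0.3)·(-0.3)·Cov(X,Y)
= 0.09·0.41 + 0.09·0.56 + -0.18·-0.15 = 0.1143
sd(0.3X - 0.3Y) = √0.1143 ≈ 0.3381

0.3381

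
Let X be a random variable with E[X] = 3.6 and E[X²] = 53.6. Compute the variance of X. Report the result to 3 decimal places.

40.640

Var(X) = 53.6 − (3.6)² = 40.64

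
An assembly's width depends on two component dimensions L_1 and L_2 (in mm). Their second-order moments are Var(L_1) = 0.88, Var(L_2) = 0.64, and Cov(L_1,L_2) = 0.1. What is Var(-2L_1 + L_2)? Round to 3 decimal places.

Var(-2L_1 + L_2) = (-2)²·Var(L_1) + (1)²·Var(L_2) + 2·(-2)·(1)·Cov(L_1,L_2)
= 4·0.88 + 1·0.64 + -4·0.1 = 3.76

3.760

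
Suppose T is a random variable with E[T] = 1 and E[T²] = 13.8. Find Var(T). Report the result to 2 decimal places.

12.80

Var(T) = 13.8 − (1)² = 12.8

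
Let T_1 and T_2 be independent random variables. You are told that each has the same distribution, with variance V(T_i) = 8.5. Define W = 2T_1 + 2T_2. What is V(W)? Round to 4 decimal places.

68.0000

By independence, V(W) = (2)²V(T_1) + (2)²V(T_2)
= (2)²·8.5 + (2)²·8.5 = 68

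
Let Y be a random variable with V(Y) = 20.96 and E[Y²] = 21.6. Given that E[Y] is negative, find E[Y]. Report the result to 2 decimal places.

(E[Y])² = E[Y²] − V(Y) = 21.6 − 20.96 = 0.64
E[Y] = −√0.64 = -0.8

-0.80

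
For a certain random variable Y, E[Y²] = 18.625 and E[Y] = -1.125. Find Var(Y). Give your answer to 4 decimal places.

Var(Y) = 18.625 − (-1.125)² = 17.359375

17.3594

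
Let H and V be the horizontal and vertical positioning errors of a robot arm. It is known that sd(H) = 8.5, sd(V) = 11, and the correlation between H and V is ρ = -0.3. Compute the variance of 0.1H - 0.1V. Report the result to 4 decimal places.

2.4935

Var(H) = (8.5)² = 72.25;  Var(V) = (11)² = 121
cov(H,V) = ρ·sd(H)·sd(V) = -0.3·8.5·11 = -28.05
Var(0.1H - 0.1V) = (0.1)²·Var(H) + (-0.1)²·Var(V) + 2·(0.1)·(-0.1)·cov(H,V)
= 0.01·72.25 + 0.01·121 + -0.02·-28.05 = 2.4935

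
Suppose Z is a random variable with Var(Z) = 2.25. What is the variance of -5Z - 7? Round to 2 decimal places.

56.25

Var(-5Z - 7) = (-5)²·Var(Z) = 25·2.25 = 56.25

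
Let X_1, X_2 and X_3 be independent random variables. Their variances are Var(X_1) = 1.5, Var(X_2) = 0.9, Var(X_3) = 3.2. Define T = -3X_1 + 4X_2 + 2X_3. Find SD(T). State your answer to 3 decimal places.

6.380

By independence, Var(T) = (-3)²Var(X_1) + (4)²Var(X_2) + (2)²Var(X_3)
= (-3)²·1.5 + (4)²·0.9 + (2)²·3.2 = 40.7
SD(T) = √40.7 ≈ 6.380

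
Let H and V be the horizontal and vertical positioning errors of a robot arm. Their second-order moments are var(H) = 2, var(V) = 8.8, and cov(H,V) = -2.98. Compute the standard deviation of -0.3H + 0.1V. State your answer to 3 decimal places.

var(-0.3H + 0.1V) = (-0.3)²·var(H) + (0.1)²·var(V) + 2·(-0.3)·(0.1)·cov(H,V)
= 0.09·2 + 0.01·8.8 + -0.06·-2.98 = 0.4468
σ(-0.3H + 0.1V) = √0.4468 ≈ 0.668

0.668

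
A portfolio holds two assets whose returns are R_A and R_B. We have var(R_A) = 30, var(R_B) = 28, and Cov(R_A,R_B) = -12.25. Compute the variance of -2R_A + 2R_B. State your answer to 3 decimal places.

var(-2R_A + 2R_B) = (-2)²·var(R_A) + (2)²·var(R_B) + 2·(-2)·(2)·Cov(R_A,R_B)
= 4·30 + 4·28 + -8·-12.25 = 330

330.000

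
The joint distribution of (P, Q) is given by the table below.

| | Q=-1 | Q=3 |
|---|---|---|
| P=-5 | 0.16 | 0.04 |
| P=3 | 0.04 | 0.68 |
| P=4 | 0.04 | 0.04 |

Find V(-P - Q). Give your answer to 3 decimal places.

E[P] = 1.48,  E[Q] = 2.04,  E[PQ] = 6.52
V(P) = 12.76 − (1.48)² = 10.5696;  V(Q) = 7.08 − (2.04)² = 2.9184
cov(P,Q) = 6.52 − (1.48)(2.04) = 3.5008
V(-P - Q) = (-1)²·10.5696 + (-1)²·2.9184 + 2·(-1)·(-1)·3.5008 = 20.4896

20.490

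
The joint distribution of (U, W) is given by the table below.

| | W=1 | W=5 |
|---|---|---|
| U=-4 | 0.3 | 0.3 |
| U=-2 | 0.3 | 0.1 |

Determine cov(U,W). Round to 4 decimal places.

-0.4800

E[U] = -3.2,  E[W] = 2.6
E[UW] = -8.8
cov(U,W) = E[UW] − E[U]E[W] = -8.8 − (-3.2)(2.6) = -0.48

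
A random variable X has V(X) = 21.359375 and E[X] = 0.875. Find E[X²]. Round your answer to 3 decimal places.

22.125

E[X²] = V(X) + (E[X])² = 21.359375 + (0.875)² = 22.125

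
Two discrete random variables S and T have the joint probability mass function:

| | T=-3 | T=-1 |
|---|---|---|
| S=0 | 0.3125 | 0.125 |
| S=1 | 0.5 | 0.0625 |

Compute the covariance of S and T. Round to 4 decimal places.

-0.0859

E[S] = 0.5625,  E[T] = -2.625
E[ST] = -1.5625
Cov(S,T) = E[ST] − E[S]E[T] = -1.5625 − (0.5625)(-2.625) = -0.0859375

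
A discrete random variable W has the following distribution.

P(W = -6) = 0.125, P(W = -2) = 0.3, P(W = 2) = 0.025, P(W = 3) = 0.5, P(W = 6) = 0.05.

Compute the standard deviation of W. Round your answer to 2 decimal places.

3.44

E[W] = (-6)(0.125) + (-2)(0.3) + (2)(0.025) + (3)(0.5) + (6)(0.05) = 0.5
E[W²] = (-6)²(0.125) + (-2)²(0.3) + (2)²(0.025) + (3)²(0.5) + (6)²(0.05) = 12.1
var(W) = E[W²] − (E[W])² = 12.1 − (0.5)² = 11.85
σ(W) = √11.85 ≈ 3.44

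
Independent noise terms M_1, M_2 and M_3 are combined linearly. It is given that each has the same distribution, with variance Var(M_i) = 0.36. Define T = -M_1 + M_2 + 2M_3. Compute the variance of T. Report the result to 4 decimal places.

By independence, Var(T) = (-1)²Var(M_1) + (1)²Var(M_2) + (2)²Var(M_3)
= (-1)²·0.36 + (1)²·0.36 + (2)²·0.36 = 2.16

2.1600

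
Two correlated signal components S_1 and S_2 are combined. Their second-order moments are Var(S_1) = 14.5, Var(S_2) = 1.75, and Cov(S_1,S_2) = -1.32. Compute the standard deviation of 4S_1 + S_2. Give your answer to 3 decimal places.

Var(4S_1 + S_2) = (4)²·Var(S_1) + (1)²·Var(S_2) + 2·(4)·(1)·Cov(S_1,S_2)
= 16·14.5 + 1·1.75 + 8·-1.32 = 223.19
SD(4S_1 + S_2) = √223.19 ≈ 14.940

14.940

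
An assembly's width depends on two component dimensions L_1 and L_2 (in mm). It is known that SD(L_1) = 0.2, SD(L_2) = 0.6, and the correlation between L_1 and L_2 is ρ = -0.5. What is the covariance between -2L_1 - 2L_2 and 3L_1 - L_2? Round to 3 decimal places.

0.720

Var(L_1) = (0.2)² = 0.04;  Var(L_2) = (0.6)² = 0.36
Cov(L_1,L_2) = ρ·SD(L_1)·SD(L_2) = -0.5·0.2·0.6 = -0.06
Cov(-2L_1 - 2L_2, 3L_1 - L_2) = (-2)(3)Var(L_1) + (-2)(-1)Var(L_2) + [(-2)(-1) + (-2)(3)]Cov(L_1,L_2)
= -6·0.04 + 2·0.36 + -4·-0.06 = 0.72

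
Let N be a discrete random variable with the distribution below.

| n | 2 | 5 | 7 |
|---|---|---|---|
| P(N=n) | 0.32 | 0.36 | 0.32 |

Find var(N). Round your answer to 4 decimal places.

E[N] = (2)(0.32) + (5)(0.36) + (7)(0.32) = 4.68
E[N²] = (2)²(0.32) + (5)²(0.36) + (7)²(0.32) = 25.96
var(N) = E[N²] − (E[N])² = 25.96 − (4.68)² = 4.0576

4.0576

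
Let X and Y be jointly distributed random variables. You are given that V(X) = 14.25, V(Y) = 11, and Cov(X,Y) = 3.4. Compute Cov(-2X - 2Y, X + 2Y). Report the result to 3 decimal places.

Cov(-2X - 2Y, X + 2Y) = (-2)(1)V(X) + (-2)(2)V(Y) + [(-2)(2) + (-2)(1)]Cov(X,Y)
= -2·14.25 + -4·11 + -6·3.4 = -92.9

-92.900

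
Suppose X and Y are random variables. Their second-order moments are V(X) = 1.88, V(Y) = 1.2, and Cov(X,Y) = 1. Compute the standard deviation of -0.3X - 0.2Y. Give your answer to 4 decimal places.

V(-0.3X - 0.2Y) = (-0.3)²·V(X) + (-0.2)²·V(Y) + 2·(-0.3)·(-0.2)·Cov(X,Y)
= 0.09·1.88 + 0.04·1.2 + 0.12·1 = 0.3372
SD(-0.3X - 0.2Y) = √0.3372 ≈ 0.5807

0.5807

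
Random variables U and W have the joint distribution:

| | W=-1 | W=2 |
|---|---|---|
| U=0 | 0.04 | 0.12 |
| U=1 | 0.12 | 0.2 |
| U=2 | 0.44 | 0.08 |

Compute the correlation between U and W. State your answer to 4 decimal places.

E[U] = 1.36,  E[W] = 0.2
E[UW] = -0.28
Cov(U,W) = E[UW] − E[U]E[W] = -0.28 − (1.36)(0.2) = -0.552
V(U) = 0.5504,  V(W) = 2.16
ρ = -0.552 / √(0.5504·2.16) ≈ -0.5063

-0.5063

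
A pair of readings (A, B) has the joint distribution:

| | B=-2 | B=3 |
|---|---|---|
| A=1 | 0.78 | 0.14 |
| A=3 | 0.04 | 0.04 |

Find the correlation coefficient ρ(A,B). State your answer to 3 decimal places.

E[A] = 1.16,  E[B] = -1.1
E[AB] = -1.02
cov(A,B) = E[AB] − E[A]E[B] = -1.02 − (1.16)(-1.1) = 0.256
V(A) = 0.2944,  V(B) = 3.69
ρ = 0.256 / √(0.2944·3.69) ≈ 0.246

0.246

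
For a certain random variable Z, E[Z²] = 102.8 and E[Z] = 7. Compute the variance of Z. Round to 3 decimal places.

Var(Z) = 102.8 − (7)² = 53.8

53.800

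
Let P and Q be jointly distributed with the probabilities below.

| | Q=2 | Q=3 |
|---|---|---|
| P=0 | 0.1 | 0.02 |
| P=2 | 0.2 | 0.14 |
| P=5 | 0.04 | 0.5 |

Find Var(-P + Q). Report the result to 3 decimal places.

2.562

E[P] = 3.38,  E[Q] = 2.66,  E[PQ] = 9.54
Var(P) = 14.86 − (3.38)² = 3.4356;  Var(Q) = 7.3 − (2.66)² = 0.2244
Cov(P,Q) = 9.54 − (3.38)(2.66) = 0.5492
Var(-P + Q) = (-1)²·3.4356 + (1)²·0.2244 + 2·(-1)·(1)·0.5492 = 2.5616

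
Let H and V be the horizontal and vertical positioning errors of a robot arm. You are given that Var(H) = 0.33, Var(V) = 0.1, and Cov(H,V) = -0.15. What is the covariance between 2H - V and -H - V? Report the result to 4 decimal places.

-0.4100

Cov(2H - V, -H - V) = (2)(-1)Var(H) + (-1)(-1)Var(V) + [(2)(-1) + (-1)(-1)]Cov(H,V)
= -2·0.33 + 1·0.1 + -1·-0.15 = -0.41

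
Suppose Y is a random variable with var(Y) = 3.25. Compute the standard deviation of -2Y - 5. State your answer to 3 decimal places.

3.606

var(-2Y - 5) = (-2)²·3.25 = 13
SD(-2Y - 5) = √13 ≈ 3.606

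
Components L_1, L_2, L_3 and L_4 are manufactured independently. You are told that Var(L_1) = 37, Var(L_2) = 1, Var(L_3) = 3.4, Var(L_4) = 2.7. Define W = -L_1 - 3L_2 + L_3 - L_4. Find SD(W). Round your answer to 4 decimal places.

7.2180

By independence, Var(W) = (-1)²Var(L_1) + (-3)²Var(L_2) + (1)²Var(L_3) + (-1)²Var(L_4)
= (-1)²·37 + (-3)²·1 + (1)²·3.4 + (-1)²·2.7 = 52.1
SD(W) = √52.1 ≈ 7.2180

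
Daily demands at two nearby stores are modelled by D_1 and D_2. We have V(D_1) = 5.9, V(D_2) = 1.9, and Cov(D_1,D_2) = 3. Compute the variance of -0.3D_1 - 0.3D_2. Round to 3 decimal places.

V(-0.3D_1 - 0.3D_2) = (-0.3)²·V(D_1) + (-0.3)²·V(D_2) + 2·(-0.3)·(-0.3)·Cov(D_1,D_2)
= 0.09·5.9 + 0.09·1.9 + 0.18·3 = 1.242

1.242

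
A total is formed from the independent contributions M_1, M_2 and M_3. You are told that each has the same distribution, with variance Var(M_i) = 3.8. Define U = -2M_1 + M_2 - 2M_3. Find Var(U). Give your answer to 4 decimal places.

By independence, Var(U) = (-2)²Var(M_1) + (1)²Var(M_2) + (-2)²Var(M_3)
= (-2)²·3.8 + (1)²·3.8 + (-2)²·3.8 = 34.2

34.2000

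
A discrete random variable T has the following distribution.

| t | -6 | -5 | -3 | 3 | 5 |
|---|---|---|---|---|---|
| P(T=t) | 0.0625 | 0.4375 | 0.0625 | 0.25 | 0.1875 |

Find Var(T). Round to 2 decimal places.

E[T] = (-6)(0.0625) + (-5)(0.4375) + (-3)(0.0625) + (3)(0.25) + (5)(0.1875) = -1.0625
E[T²] = (-6)²(0.0625) + (-5)²(0.4375) + (-3)²(0.0625) + (3)²(0.25) + (5)²(0.1875) = 20.6875
Var(T) = E[T²] − (E[T])² = 20.6875 − (-1.0625)² = 19.55859375

19.56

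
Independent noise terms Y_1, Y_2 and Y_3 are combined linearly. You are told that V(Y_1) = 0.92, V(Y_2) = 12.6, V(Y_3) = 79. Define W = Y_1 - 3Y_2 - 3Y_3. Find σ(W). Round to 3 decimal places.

28.728

By independence, V(W) = (1)²V(Y_1) + (-3)²V(Y_2) + (-3)²V(Y_3)
= (1)²·0.92 + (-3)²·12.6 + (-3)²·79 = 825.32
σ(W) = √825.32 ≈ 28.728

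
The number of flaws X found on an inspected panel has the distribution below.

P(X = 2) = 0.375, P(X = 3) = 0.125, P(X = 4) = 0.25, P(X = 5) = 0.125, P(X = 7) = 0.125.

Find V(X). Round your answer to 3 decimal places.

2.734

E[X] = (2)(0.375) + (3)(0.125) + (4)(0.25) + (5)(0.125) + (7)(0.125) = 3.625
E[X²] = (2)²(0.375) + (3)²(0.125) + (4)²(0.25) + (5)²(0.125) + (7)²(0.125) = 15.875
V(X) = E[X²] − (E[X])² = 15.875 − (3.625)² = 2.734375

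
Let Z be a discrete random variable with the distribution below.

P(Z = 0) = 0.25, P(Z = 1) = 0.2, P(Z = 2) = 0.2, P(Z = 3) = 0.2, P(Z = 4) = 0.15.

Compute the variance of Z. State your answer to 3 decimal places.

1.960

E[Z] = (0)(0.25) + (1)(0.2) + (2)(0.2) + (3)(0.2) + (4)(0.15) = 1.8
E[Z²] = (0)²(0.25) + (1)²(0.2) + (2)²(0.2) + (3)²(0.2) + (4)²(0.15) = 5.2
var(Z) = E[Z²] − (E[Z])² = 5.2 − (1.8)² = 1.96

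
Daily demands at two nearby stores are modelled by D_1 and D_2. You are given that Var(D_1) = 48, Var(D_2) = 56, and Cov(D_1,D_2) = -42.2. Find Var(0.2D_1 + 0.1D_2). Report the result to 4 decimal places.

Var(0.2D_1 + 0.1D_2) = (0.2)²·Var(D_1) + (0.1)²·Var(D_2) + 2·(0.2)·(0.1)·Cov(D_1,D_2)
= 0.04·48 + 0.01·56 + 0.04·-42.2 = 0.792

0.7920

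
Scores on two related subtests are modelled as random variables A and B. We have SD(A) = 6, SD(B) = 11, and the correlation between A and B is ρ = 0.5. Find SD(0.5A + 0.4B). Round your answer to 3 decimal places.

6.447

Var(A) = (6)² = 36;  Var(B) = (11)² = 121
Cov(A,B) = ρ·SD(A)·SD(B) = 0.5·6·11 = 33
Var(0.5A + 0.4B) = (0.5)²·Var(A) + (0.4)²·Var(B) + 2·(0.5)·(0.4)·Cov(A,B)
= 0.25·36 + 0.16·121 + 0.4·33 = 41.56
SD(0.5A + 0.4B) = √41.56 ≈ 6.447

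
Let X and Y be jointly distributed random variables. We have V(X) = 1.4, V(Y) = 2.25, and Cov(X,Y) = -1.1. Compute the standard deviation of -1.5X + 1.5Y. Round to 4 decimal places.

3.6280

V(-1.5X + 1.5Y) = (-1.5)²·V(X) + (1.5)²·V(Y) + 2·(-1.5)·(1.5)·Cov(X,Y)
= 2.25·1.4 + 2.25·2.25 + -4.5·-1.1 = 13.1625
sd(-1.5X + 1.5Y) = √13.1625 ≈ 3.6280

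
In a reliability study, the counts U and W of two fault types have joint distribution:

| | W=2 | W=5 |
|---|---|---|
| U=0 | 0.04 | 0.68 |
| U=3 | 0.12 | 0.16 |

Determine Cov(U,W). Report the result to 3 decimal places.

-0.677

E[U] = 0.84,  E[W] = 4.52
E[UW] = 3.12
Cov(U,W) = E[UW] − E[U]E[W] = 3.12 − (0.84)(4.52) = -0.6768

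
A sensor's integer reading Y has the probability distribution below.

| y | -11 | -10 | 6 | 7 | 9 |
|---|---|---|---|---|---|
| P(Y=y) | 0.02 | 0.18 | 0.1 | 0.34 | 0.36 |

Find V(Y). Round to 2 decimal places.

E[Y] = (-11)(0.02) + (-10)(0.18) + (6)(0.1) + (7)(0.34) + (9)(0.36) = 4.2
E[Y²] = (-11)²(0.02) + (-10)²(0.18) + (6)²(0.1) + (7)²(0.34) + (9)²(0.36) = 69.84
V(Y) = E[Y²] − (E[Y])² = 69.84 − (4.2)² = 52.2

52.20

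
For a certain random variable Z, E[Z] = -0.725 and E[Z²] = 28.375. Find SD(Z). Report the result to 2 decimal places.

Var(Z) = 28.375 − (-0.725)² = 27.849375
SD(Z) = √27.849375 ≈ 5.28

5.28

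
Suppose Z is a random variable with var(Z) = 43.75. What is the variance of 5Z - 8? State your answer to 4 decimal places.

1093.7500

var(5Z - 8) = (5)²·var(Z) = 25·43.75 = 1093.75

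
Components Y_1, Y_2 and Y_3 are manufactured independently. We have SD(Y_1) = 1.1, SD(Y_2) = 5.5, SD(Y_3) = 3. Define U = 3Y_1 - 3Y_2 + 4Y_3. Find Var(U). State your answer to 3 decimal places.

427.140

Var(Y_1) = 1.21, Var(Y_2) = 30.25, Var(Y_3) = 9
By independence, Var(U) = (3)²Var(Y_1) + (-3)²Var(Y_2) + (4)²Var(Y_3)
= (3)²·1.21 + (-3)²·30.25 + (4)²·9 = 427.14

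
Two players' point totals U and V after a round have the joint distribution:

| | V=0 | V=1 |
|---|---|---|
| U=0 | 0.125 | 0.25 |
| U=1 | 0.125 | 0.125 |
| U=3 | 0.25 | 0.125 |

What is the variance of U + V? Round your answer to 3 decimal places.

E[U] = 1.375,  E[V] = 0.5,  E[UV] = 0.5
var(U) = 3.625 − (1.375)² = 1.734375;  var(V) = 0.5 − (0.5)² = 0.25
Cov(U,V) = 0.5 − (1.375)(0.5) = -0.1875
var(U + V) = (1)²·1.734375 + (1)²·0.25 + 2·(1)·(1)·-0.1875 = 1.609375

1.609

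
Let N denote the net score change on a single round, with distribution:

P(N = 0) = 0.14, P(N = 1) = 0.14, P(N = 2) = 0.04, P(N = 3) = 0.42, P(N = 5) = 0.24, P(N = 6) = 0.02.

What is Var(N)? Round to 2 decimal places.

E[N] = (0)(0.14) + (1)(0.14) + (2)(0.04) + (3)(0.42) + (5)(0.24) + (6)(0.02) = 2.8
E[N²] = (0)²(0.14) + (1)²(0.14) + (2)²(0.04) + (3)²(0.42) + (5)²(0.24) + (6)²(0.02) = 10.8
Var(N) = E[N²] − (E[N])² = 10.8 − (2.8)² = 2.96

2.96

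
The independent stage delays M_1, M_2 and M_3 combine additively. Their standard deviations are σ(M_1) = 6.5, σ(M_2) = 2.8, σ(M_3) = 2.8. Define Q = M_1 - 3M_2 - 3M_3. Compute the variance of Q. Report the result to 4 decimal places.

Var(M_1) = 42.25, Var(M_2) = 7.84, Var(M_3) = 7.84
By independence, Var(Q) = (1)²Var(M_1) + (-3)²Var(M_2) + (-3)²Var(M_3)
= (1)²·42.25 + (-3)²·7.84 + (-3)²·7.84 = 183.37

183.3700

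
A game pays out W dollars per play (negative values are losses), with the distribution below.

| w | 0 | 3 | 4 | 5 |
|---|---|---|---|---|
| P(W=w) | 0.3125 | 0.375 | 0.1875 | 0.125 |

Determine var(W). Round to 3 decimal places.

3.250

E[W] = (0)(0.3125) + (3)(0.375) + (4)(0.1875) + (5)(0.125) = 2.5
E[W²] = (0)²(0.3125) + (3)²(0.375) + (4)²(0.1875) + (5)²(0.125) = 9.5
var(W) = E[W²] − (E[W])² = 9.5 − (2.5)² = 3.25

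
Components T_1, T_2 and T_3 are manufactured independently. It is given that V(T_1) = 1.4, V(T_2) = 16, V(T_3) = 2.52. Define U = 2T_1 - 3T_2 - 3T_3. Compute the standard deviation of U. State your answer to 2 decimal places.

13.13

By independence, V(U) = (2)²V(T_1) + (-3)²V(T_2) + (-3)²V(T_3)
= (2)²·1.4 + (-3)²·16 + (-3)²·2.52 = 172.28
SD(U) = √172.28 ≈ 13.13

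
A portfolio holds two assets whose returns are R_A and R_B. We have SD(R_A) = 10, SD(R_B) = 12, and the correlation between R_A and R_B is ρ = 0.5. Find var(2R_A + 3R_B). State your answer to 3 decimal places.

var(R_A) = (10)² = 100;  var(R_B) = (12)² = 144
cov(R_A,R_B) = ρ·SD(R_A)·SD(R_B) = 0.5·10·12 = 60
var(2R_A + 3R_B) = (2)²·var(R_A) + (3)²·var(R_B) + 2·(2)·(3)·cov(R_A,R_B)
= 4·100 + 9·144 + 12·60 = 2416

2416.000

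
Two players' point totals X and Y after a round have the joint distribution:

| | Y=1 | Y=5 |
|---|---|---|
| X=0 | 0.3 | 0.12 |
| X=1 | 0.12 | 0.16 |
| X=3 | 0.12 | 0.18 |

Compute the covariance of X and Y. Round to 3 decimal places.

0.629

E[X] = 1.18,  E[Y] = 2.84
E[XY] = 3.98
Cov(X,Y) = E[XY] − E[X]E[Y] = 3.98 − (1.18)(2.84) = 0.6288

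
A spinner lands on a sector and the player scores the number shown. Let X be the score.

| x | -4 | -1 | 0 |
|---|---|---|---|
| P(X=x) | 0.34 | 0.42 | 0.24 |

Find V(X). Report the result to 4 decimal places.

2.6916

E[X] = (-4)(0.34) + (-1)(0.42) + (0)(0.24) = -1.78
E[X²] = (-4)²(0.34) + (-1)²(0.42) + (0)²(0.24) = 5.86
V(X) = E[X²] − (E[X])² = 5.86 − (-1.78)² = 2.6916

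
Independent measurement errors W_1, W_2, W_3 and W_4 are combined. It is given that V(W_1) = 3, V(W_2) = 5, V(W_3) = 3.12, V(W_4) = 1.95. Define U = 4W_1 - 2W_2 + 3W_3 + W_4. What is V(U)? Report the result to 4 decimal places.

98.0300

By independence, V(U) = (4)²V(W_1) + (-2)²V(W_2) + (3)²V(W_3) + (1)²V(W_4)
= (4)²·3 + (-2)²·5 + (3)²·3.12 + (1)²·1.95 = 98.03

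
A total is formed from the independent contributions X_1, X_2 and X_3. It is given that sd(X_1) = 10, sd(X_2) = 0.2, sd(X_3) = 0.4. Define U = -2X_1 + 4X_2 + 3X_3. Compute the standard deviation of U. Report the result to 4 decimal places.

var(X_1) = 100, var(X_2) = 0.04, var(X_3) = 0.16
By independence, var(U) = (-2)²var(X_1) + (4)²var(X_2) + (3)²var(X_3)
= (-2)²·100 + (4)²·0.04 + (3)²·0.16 = 402.08
sd(U) = √402.08 ≈ 20.0519

20.0519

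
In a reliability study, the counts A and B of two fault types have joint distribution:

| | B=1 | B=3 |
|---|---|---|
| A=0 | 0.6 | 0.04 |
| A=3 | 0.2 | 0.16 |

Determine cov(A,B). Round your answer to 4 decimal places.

E[A] = 1.08,  E[B] = 1.4
E[AB] = 2.04
cov(A,B) = E[AB] − E[A]E[B] = 2.04 − (1.08)(1.4) = 0.528

0.5280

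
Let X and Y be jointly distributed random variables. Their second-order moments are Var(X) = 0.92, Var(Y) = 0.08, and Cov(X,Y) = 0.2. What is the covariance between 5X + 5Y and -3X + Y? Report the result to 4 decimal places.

Cov(5X + 5Y, -3X + Y) = (5)(-3)Var(X) + (5)(1)Var(Y) + [(5)(1) + (5)(-3)]Cov(X,Y)
= -15·0.92 + 5·0.08 + -10·0.2 = -15.4

-15.4000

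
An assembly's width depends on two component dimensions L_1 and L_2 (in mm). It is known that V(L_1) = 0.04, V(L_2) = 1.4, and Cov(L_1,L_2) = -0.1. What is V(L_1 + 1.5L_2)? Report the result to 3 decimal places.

2.890

V(L_1 + 1.5L_2) = (1)²·V(L_1) + (1.5)²·V(L_2) + 2·(1)·(1.5)·Cov(L_1,L_2)
= 1·0.04 + 2.25·1.4 + 3·-0.1 = 2.89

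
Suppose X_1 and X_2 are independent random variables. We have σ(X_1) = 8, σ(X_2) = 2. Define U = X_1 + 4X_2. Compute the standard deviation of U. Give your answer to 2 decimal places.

11.31

var(X_1) = 64, var(X_2) = 4
By independence, var(U) = (1)²var(X_1) + (4)²var(X_2)
= (1)²·64 + (4)²·4 = 128
σ(U) = √128 ≈ 11.31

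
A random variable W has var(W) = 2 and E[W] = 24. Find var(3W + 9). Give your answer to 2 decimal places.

18.00

var(3W + 9) = (3)²·var(W) = 9·2 = 18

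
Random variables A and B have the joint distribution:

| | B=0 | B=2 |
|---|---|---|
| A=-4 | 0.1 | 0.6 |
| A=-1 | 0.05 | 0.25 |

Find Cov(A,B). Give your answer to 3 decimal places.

E[A] = -3.1,  E[B] = 1.7
E[AB] = -5.3
Cov(A,B) = E[AB] − E[A]E[B] = -5.3 − (-3.1)(1.7) = -0.03

-0.030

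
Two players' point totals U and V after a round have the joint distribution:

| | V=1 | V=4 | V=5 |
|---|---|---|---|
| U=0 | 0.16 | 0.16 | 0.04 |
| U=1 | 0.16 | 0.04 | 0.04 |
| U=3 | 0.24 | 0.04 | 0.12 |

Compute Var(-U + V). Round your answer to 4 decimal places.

5.0336

E[U] = 1.44,  E[V] = 2.52,  E[UV] = 3.52
Var(U) = 3.84 − (1.44)² = 1.7664;  Var(V) = 9.4 − (2.52)² = 3.0496
Cov(U,V) = 3.52 − (1.44)(2.52) = -0.1088
Var(-U + V) = (-1)²·1.7664 + (1)²·3.0496 + 2·(-1)·(1)·-0.1088 = 5.0336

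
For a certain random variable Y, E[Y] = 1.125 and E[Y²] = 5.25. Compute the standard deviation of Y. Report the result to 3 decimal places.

V(Y) = 5.25 − (1.125)² = 3.984375
SD(Y) = √3.984375 ≈ 1.996

1.996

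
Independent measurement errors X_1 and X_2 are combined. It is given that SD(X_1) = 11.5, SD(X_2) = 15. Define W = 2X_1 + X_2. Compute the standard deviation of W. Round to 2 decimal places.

27.46

Var(X_1) = 132.25, Var(X_2) = 225
By independence, Var(W) = (2)²Var(X_1) + (1)²Var(X_2)
= (2)²·132.25 + (1)²·225 = 754
SD(W) = √754 ≈ 27.46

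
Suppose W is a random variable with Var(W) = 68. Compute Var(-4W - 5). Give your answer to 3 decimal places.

Var(-4W - 5) = (-4)²·Var(W) = 16·68 = 1088

1088.000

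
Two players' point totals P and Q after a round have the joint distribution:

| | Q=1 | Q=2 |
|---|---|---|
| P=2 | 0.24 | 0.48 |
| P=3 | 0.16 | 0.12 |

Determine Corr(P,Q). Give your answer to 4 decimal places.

E[P] = 2.28,  E[Q] = 1.6
E[PQ] = 3.6
Cov(P,Q) = E[PQ] − E[P]E[Q] = 3.6 − (2.28)(1.6) = -0.048
Var(P) = 0.2016,  Var(Q) = 0.24
ρ = -0.048 / √(0.2016·0.24) ≈ -0.2182

-0.2182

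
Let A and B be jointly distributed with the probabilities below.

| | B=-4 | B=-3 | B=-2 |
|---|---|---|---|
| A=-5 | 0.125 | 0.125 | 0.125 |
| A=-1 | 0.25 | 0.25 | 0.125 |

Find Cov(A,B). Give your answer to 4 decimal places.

E[A] = -2.5,  E[B] = -3.125
E[AB] = 7.625
Cov(A,B) = E[AB] − E[A]E[B] = 7.625 − (-2.5)(-3.125) = -0.1875

-0.1875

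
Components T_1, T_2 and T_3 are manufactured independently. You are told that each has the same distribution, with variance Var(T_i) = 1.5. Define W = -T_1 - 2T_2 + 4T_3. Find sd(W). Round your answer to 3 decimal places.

By independence, Var(W) = (-1)²Var(T_1) + (-2)²Var(T_2) + (4)²Var(T_3)
= (-1)²·1.5 + (-2)²·1.5 + (4)²·1.5 = 31.5
sd(W) = √31.5 ≈ 5.612

5.612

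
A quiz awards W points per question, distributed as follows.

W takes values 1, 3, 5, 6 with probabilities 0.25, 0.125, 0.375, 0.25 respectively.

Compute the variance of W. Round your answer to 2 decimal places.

3.75

E[W] = (1)(0.25) + (3)(0.125) + (5)(0.375) + (6)(0.25) = 4
E[W²] = (1)²(0.25) + (3)²(0.125) + (5)²(0.375) + (6)²(0.25) = 19.75
Var(W) = E[W²] − (E[W])² = 19.75 − (4)² = 3.75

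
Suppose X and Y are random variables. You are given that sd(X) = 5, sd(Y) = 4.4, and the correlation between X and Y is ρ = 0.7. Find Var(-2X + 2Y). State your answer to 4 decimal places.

Var(X) = (5)² = 25;  Var(Y) = (4.4)² = 19.36
Cov(X,Y) = ρ·sd(X)·sd(Y) = 0.7·5·4.4 = 15.4
Var(-2X + 2Y) = (-2)²·Var(X) + (2)²·Var(Y) + 2·(-2)·(2)·Cov(X,Y)
= 4·25 + 4·19.36 + -8·15.4 = 54.24

54.2400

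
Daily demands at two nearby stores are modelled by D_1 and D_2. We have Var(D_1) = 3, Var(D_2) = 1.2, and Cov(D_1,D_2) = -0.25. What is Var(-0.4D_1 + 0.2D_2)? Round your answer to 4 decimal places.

Var(-0.4D_1 + 0.2D_2) = (-0.4)²·Var(D_1) + (0.2)²·Var(D_2) + 2·(-0.4)·(0.2)·Cov(D_1,D_2)
= 0.16·3 + 0.04·1.2 + -0.16·-0.25 = 0.568

0.5680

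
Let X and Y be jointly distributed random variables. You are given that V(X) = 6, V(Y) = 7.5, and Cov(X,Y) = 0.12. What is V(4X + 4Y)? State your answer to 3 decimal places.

V(4X + 4Y) = (4)²·V(X) + (4)²·V(Y) + 2·(4)·(4)·Cov(X,Y)
= 16·6 + 16·7.5 + 32·0.12 = 219.84

219.840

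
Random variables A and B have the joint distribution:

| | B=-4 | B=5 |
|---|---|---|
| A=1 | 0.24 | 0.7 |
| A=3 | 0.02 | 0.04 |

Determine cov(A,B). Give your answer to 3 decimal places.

-0.079

E[A] = 1.12,  E[B] = 2.66
E[AB] = 2.9
cov(A,B) = E[AB] − E[A]E[B] = 2.9 − (1.12)(2.66) = -0.0792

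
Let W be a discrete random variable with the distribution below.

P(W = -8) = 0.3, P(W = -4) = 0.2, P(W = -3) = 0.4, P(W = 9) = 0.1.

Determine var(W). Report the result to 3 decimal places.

21.850

E[W] = (-8)(0.3) + (-4)(0.2) + (-3)(0.4) + (9)(0.1) = -3.5
E[W²] = (-8)²(0.3) + (-4)²(0.2) + (-3)²(0.4) + (9)²(0.1) = 34.1
var(W) = E[W²] − (E[W])² = 34.1 − (-3.5)² = 21.85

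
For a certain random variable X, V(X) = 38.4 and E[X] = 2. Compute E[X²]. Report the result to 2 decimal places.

E[X²] = V(X) + (E[X])² = 38.4 + (2)² = 42.4

42.40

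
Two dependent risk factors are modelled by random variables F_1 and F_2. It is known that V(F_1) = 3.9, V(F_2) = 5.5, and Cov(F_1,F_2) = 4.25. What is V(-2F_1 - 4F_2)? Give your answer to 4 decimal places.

171.6000

V(-2F_1 - 4F_2) = (-2)²·V(F_1) + (-4)²·V(F_2) + 2·(-2)·(-4)·Cov(F_1,F_2)
= 4·3.9 + 16·5.5 + 16·4.25 = 171.6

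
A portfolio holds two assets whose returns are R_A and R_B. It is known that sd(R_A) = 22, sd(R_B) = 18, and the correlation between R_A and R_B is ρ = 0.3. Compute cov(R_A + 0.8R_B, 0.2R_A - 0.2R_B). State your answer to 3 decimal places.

40.208

Var(R_A) = (22)² = 484;  Var(R_B) = (18)² = 324
cov(R_A,R_B) = ρ·sd(R_A)·sd(R_B) = 0.3·22·18 = 118.8
cov(R_A + 0.8R_B, 0.2R_A - 0.2R_B) = (1)(0.2)Var(R_A) + (0.8)(-0.2)Var(R_B) + [(1)(-0.2) + (0.8)(0.2)]cov(R_A,R_B)
= 0.2·484 + -0.16·324 + -0.04·118.8 = 40.208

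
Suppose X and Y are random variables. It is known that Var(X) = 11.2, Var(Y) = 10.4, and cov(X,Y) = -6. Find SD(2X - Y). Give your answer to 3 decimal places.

8.899

Var(2X - Y) = (2)²·Var(X) + (-1)²·Var(Y) + 2·(2)·(-1)·cov(X,Y)
= 4·11.2 + 1·10.4 + -4·-6 = 79.2
SD(2X - Y) = √79.2 ≈ 8.899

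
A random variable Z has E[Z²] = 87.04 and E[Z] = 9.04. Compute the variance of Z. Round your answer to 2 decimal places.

Var(Z) = 87.04 − (9.04)² = 5.3184

5.32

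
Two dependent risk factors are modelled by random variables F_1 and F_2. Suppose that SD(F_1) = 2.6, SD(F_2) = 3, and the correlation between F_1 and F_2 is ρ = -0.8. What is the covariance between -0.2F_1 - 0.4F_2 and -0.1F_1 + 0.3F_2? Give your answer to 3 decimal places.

-0.820

var(F_1) = (2.6)² = 6.76;  var(F_2) = (3)² = 9
Cov(F_1,F_2) = ρ·SD(F_1)·SD(F_2) = -0.8·2.6·3 = -6.24
Cov(-0.2F_1 - 0.4F_2, -0.1F_1 + 0.3F_2) = (-0.2)(-0.1)var(F_1) + (-0.4)(0.3)var(F_2) + [(-0.2)(0.3) + (-0.4)(-0.1)]Cov(F_1,F_2)
= 0.02·6.76 + -0.12·9 + -0.02·-6.24 = -0.82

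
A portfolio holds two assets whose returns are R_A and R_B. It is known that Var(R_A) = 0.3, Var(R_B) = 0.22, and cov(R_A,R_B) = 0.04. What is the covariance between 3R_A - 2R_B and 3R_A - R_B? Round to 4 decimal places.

2.7800

cov(3R_A - 2R_B, 3R_A - R_B) = (3)(3)Var(R_A) + (-2)(-1)Var(R_B) + [(3)(-1) + (-2)(3)]cov(R_A,R_B)
= 9·0.3 + 2·0.22 + -9·0.04 = 2.78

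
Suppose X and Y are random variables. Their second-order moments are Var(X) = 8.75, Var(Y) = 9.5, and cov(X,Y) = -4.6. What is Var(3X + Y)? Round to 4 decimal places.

Var(3X + Y) = (3)²·Var(X) + (1)²·Var(Y) + 2·(3)·(1)·cov(X,Y)
= 9·8.75 + 1·9.5 + 6·-4.6 = 60.65

60.6500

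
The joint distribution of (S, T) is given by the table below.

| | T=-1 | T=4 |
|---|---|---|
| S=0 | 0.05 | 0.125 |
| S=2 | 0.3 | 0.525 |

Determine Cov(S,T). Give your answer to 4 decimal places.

-0.1125

E[S] = 1.65,  E[T] = 2.25
E[ST] = 3.6
Cov(S,T) = E[ST] − E[S]E[T] = 3.6 − (1.65)(2.25) = -0.1125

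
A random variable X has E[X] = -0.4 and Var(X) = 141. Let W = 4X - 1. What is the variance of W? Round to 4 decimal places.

2256.0000

Var(4X - 1) = (4)²·Var(X) = 16·141 = 2256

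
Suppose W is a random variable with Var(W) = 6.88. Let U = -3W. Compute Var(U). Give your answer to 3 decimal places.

61.920

Var(-3W) = (-3)²·Var(W) = 9·6.88 = 61.92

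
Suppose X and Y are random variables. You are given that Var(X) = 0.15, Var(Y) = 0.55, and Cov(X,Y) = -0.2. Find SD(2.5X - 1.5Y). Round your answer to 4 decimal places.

1.9170

Var(2.5X - 1.5Y) = (2.5)²·Var(X) + (-1.5)²·Var(Y) + 2·(2.5)·(-1.5)·Cov(X,Y)
= 6.25·0.15 + 2.25·0.55 + -7.5·-0.2 = 3.675
SD(2.5X - 1.5Y) = √3.675 ≈ 1.9170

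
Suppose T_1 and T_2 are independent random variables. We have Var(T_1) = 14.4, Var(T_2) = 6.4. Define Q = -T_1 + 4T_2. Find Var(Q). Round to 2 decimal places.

116.80

By independence, Var(Q) = (-1)²Var(T_1) + (4)²Var(T_2)
= (-1)²·14.4 + (4)²·6.4 = 116.8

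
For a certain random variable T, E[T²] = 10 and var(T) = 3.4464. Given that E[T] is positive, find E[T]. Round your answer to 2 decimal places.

(E[T])² = E[T²] − var(T) = 10 − 3.4464 = 6.5536
E[T] = √6.5536 = 2.56

2.56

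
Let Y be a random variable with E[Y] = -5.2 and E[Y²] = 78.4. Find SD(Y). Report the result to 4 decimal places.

7.1666

var(Y) = 78.4 − (-5.2)² = 51.36
SD(Y) = √51.36 ≈ 7.1666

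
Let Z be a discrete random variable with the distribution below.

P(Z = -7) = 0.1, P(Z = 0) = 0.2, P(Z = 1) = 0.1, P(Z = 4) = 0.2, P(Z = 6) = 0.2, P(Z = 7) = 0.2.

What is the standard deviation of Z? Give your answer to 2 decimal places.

E[Z] = (-7)(0.1) + (0)(0.2) + (1)(0.1) + (4)(0.2) + (6)(0.2) + (7)(0.2) = 2.8
E[Z²] = (-7)²(0.1) + (0)²(0.2) + (1)²(0.1) + (4)²(0.2) + (6)²(0.2) + (7)²(0.2) = 25.2
var(Z) = E[Z²] − (E[Z])² = 25.2 − (2.8)² = 17.36
sd(Z) = √17.36 ≈ 4.17

4.17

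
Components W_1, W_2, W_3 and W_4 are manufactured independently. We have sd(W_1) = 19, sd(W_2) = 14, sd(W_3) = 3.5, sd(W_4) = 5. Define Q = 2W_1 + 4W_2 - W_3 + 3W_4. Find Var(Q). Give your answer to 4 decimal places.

Var(W_1) = 361, Var(W_2) = 196, Var(W_3) = 12.25, Var(W_4) = 25
By independence, Var(Q) = (2)²Var(W_1) + (4)²Var(W_2) + (-1)²Var(W_3) + (3)²Var(W_4)
= (2)²·361 + (4)²·196 + (-1)²·12.25 + (3)²·25 = 4817.25

4817.2500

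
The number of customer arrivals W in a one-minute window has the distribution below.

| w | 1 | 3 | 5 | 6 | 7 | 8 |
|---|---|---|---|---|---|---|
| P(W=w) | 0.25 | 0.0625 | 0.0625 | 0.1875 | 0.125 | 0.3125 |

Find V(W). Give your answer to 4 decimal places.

7.6875

E[W] = (1)(0.25) + (3)(0.0625) + (5)(0.0625) + (6)(0.1875) + (7)(0.125) + (8)(0.3125) = 5.25
E[W²] = (1)²(0.25) + (3)²(0.0625) + (5)²(0.0625) + (6)²(0.1875) + (7)²(0.125) + (8)²(0.3125) = 35.25
V(W) = E[W²] − (E[W])² = 35.25 − (5.25)² = 7.6875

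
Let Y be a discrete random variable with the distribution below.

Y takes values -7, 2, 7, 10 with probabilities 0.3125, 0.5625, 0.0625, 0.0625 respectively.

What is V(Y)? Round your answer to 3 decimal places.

26.875

E[Y] = (-7)(0.3125) + (2)(0.5625) + (7)(0.0625) + (10)(0.0625) = 0
E[Y²] = (-7)²(0.3125) + (2)²(0.5625) + (7)²(0.0625) + (10)²(0.0625) = 26.875
V(Y) = E[Y²] − (E[Y])² = 26.875 − (0)² = 26.875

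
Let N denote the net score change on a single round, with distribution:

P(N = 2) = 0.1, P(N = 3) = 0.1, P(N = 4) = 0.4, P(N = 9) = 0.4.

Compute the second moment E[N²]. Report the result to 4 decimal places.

40.1000

E[N²] = (2)²(0.1) + (3)²(0.1) + (4)²(0.4) + (9)²(0.4) = 40.1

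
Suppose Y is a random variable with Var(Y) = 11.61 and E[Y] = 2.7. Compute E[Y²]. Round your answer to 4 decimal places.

E[Y²] = Var(Y) + (E[Y])² = 11.61 + (2.7)² = 18.9

18.9000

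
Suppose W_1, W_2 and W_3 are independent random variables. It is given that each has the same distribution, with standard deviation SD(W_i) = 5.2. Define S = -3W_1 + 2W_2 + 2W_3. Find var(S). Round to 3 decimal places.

var(W_i) = (5.2)² = 27.04
By independence, var(S) = (-3)²var(W_1) + (2)²var(W_2) + (2)²var(W_3)
= (-3)²·27.04 + (2)²·27.04 + (2)²·27.04 = 459.68

459.680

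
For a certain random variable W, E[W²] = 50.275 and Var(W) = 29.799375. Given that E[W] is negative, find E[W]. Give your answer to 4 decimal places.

-4.5250

(E[W])² = E[W²] − Var(W) = 50.275 − 29.799375 = 20.475625
E[W] = −√20.475625 = -4.525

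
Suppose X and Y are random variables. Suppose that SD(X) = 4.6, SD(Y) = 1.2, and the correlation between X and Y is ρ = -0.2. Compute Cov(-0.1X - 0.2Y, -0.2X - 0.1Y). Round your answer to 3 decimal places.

0.397

Var(X) = (4.6)² = 21.16;  Var(Y) = (1.2)² = 1.44
Cov(X,Y) = ρ·SD(X)·SD(Y) = -0.2·4.6·1.2 = -1.104
Cov(-0.1X - 0.2Y, -0.2X - 0.1Y) = (-0.1)(-0.2)Var(X) + (-0.2)(-0.1)Var(Y) + [(-0.1)(-0.1) + (-0.2)(-0.2)]Cov(X,Y)
= 0.02·21.16 + 0.02·1.44 + 0.05·-1.104 = 0.3968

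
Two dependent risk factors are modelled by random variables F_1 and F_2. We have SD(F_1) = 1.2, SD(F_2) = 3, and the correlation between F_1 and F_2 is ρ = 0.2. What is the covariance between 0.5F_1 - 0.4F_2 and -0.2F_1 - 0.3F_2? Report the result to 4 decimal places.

V(F_1) = (1.2)² = 1.44;  V(F_2) = (3)² = 9
Cov(F_1,F_2) = ρ·SD(F_1)·SD(F_2) = 0.2·1.2·3 = 0.72
Cov(0.5F_1 - 0.4F_2, -0.2F_1 - 0.3F_2) = (0.5)(-0.2)V(F_1) + (-0.4)(-0.3)V(F_2) + [(0.5)(-0.3) + (-0.4)(-0.2)]Cov(F_1,F_2)
= -0.1·1.44 + 0.12·9 + -0.07·0.72 = 0.8856

0.8856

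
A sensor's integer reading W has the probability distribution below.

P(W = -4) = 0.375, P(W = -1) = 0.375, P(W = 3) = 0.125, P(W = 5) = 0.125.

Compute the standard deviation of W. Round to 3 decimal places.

3.140

E[W] = (-4)(0.375) + (-1)(0.375) + (3)(0.125) + (5)(0.125) = -0.875
E[W²] = (-4)²(0.375) + (-1)²(0.375) + (3)²(0.125) + (5)²(0.125) = 10.625
var(W) = E[W²] − (E[W])² = 10.625 − (-0.875)² = 9.859375
sd(W) = √9.859375 ≈ 3.140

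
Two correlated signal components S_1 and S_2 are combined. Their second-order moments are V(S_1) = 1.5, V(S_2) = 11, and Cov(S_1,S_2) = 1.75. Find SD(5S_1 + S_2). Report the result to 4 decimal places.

8.1240

V(5S_1 + S_2) = (5)²·V(S_1) + (1)²·V(S_2) + 2·(5)·(1)·Cov(S_1,S_2)
= 25·1.5 + 1·11 + 10·1.75 = 66
SD(5S_1 + S_2) = √66 ≈ 8.1240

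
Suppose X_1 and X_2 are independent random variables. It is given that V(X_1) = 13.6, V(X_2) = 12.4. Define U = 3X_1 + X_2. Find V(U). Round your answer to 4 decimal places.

By independence, V(U) = (3)²V(X_1) + (1)²V(X_2)
= (3)²·13.6 + (1)²·12.4 = 134.8

134.8000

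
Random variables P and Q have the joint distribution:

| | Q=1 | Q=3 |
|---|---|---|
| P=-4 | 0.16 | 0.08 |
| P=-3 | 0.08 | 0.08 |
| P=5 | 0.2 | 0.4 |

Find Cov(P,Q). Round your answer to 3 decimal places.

E[P] = 1.56,  E[Q] = 2.12
E[PQ] = 4.44
Cov(P,Q) = E[PQ] − E[P]E[Q] = 4.44 − (1.56)(2.12) = 1.1328

1.133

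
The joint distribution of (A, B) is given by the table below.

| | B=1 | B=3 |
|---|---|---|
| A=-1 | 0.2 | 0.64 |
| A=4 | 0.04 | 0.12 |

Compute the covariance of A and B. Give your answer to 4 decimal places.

E[A] = -0.2,  E[B] = 2.52
E[AB] = -0.52
Cov(A,B) = E[AB] − E[A]E[B] = -0.52 − (-0.2)(2.52) = -0.016

-0.0160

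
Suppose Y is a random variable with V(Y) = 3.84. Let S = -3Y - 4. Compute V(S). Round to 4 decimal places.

V(-3Y - 4) = (-3)²·V(Y) = 9·3.84 = 34.56

34.5600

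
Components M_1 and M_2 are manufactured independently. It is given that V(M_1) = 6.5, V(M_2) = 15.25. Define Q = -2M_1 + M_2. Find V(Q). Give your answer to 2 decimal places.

41.25

By independence, V(Q) = (-2)²V(M_1) + (1)²V(M_2)
= (-2)²·6.5 + (1)²·15.25 = 41.25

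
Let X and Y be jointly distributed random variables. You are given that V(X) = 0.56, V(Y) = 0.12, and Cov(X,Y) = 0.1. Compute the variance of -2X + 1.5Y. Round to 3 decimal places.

V(-2X + 1.5Y) = (-2)²·V(X) + (1.5)²·V(Y) + 2·(-2)·(1.5)·Cov(X,Y)
= 4·0.56 + 2.25·0.12 + -6·0.1 = 1.91

1.910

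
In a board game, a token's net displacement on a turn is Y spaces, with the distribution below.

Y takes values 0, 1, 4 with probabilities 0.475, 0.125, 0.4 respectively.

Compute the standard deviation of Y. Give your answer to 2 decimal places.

E[Y] = (0)(0.475) + (1)(0.125) + (4)(0.4) = 1.725
E[Y²] = (0)²(0.475) + (1)²(0.125) + (4)²(0.4) = 6.525
Var(Y) = E[Y²] − (E[Y])² = 6.525 − (1.725)² = 3.549375
SD(Y) = √3.549375 ≈ 1.88

1.88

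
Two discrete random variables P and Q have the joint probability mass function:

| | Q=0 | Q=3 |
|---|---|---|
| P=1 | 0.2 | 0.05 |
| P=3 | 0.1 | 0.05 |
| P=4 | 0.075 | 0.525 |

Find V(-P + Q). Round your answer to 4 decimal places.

1.5244

E[P] = 3.1,  E[Q] = 1.875,  E[PQ] = 6.9
V(P) = 11.2 − (3.1)² = 1.59;  V(Q) = 5.625 − (1.875)² = 2.109375
cov(P,Q) = 6.9 − (3.1)(1.875) = 1.0875
V(-P + Q) = (-1)²·1.59 + (1)²·2.109375 + 2·(-1)·(1)·1.0875 = 1.524375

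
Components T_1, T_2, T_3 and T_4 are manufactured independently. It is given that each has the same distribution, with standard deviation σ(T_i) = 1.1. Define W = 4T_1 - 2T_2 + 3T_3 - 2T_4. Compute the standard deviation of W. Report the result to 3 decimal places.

Var(T_i) = (1.1)² = 1.21
By independence, Var(W) = (4)²Var(T_1) + (-2)²Var(T_2) + (3)²Var(T_3) + (-2)²Var(T_4)
= (4)²·1.21 + (-2)²·1.21 + (3)²·1.21 + (-2)²·1.21 = 39.93
σ(W) = √39.93 ≈ 6.319

6.319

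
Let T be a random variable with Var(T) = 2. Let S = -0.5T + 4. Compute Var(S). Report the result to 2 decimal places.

0.50

Var(-0.5T + 4) = (-0.5)²·Var(T) = 0.25·2 = 0.5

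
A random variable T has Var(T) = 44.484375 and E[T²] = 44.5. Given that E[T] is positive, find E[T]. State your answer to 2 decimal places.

0.13

(E[T])² = E[T²] − Var(T) = 44.5 − 44.484375 = 0.015625
E[T] = √0.015625 = 0.125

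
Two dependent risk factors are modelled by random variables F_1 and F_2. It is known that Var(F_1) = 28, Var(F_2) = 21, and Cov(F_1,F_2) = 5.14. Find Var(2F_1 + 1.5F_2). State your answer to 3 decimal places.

190.090

Var(2F_1 + 1.5F_2) = (2)²·Var(F_1) + (1.5)²·Var(F_2) + 2·(2)·(1.5)·Cov(F_1,F_2)
= 4·28 + 2.25·21 + 6·5.14 = 190.09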